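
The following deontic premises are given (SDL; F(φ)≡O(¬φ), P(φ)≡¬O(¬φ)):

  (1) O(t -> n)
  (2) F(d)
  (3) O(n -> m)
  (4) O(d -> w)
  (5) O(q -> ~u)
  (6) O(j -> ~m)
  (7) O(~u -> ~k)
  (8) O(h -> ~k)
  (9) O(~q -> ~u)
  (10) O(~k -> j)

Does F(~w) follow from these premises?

Premise 4 is O(d -> w), but O(d) is not derivable from the premises, so it does not yield O(w).
No other premise forces O(w). An ideal world satisfying every premise can still have ~w true, so F(~w) is not derivable.

No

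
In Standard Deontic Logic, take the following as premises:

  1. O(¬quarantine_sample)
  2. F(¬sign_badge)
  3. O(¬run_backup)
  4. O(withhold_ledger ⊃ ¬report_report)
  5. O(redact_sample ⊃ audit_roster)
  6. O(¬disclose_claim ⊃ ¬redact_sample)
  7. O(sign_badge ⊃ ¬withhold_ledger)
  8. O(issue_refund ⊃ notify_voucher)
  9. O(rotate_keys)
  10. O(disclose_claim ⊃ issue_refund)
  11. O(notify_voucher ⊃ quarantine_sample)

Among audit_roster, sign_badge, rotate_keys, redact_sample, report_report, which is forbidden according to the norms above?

Premise 1 gives O(¬quarantine_sample).
The contrapositive of premise 11 (O(notify_voucher ⊃ quarantine_sample)) is O(¬quarantine_sample ⊃ ¬notify_voucher), and O(¬quarantine_sample) is already established, so O(¬notify_voucher).
Premise 8 is O(issue_refund ⊃ notify_voucher); contrapositively O(¬notify_voucher ⊃ ¬issue_refund). Since O(¬notify_voucher) holds, K gives O(¬issue_refund).
The contrapositive of premise 10 (O(disclose_claim ⊃ issue_refund)) is O(¬issue_refund ⊃ ¬disclose_claim), and O(¬issue_refund) is already established, so O(¬disclose_claim).
From O(¬disclose_claim) and premise 6, O(¬disclose_claim ⊃ ¬redact_sample), we obtain O(¬redact_sample).
So O(¬redact_sample) holds, i.e. redact_sample is forbidden. None of the other listed options is forbidden under the premises.

redact_sample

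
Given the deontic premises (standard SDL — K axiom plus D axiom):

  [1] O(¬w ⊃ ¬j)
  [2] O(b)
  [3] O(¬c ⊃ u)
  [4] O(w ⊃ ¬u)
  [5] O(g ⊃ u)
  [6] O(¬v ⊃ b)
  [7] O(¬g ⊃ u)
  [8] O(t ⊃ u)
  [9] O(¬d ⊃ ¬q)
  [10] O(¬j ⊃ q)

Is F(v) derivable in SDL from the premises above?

Premise 6 is O(¬v ⊃ b); even if O(b) held, inferring O(¬v) would be affirming the consequent — invalid.
No other premise forces O(¬v). An ideal world satisfying every premise can still have v true, so F(v) is not derivable.

No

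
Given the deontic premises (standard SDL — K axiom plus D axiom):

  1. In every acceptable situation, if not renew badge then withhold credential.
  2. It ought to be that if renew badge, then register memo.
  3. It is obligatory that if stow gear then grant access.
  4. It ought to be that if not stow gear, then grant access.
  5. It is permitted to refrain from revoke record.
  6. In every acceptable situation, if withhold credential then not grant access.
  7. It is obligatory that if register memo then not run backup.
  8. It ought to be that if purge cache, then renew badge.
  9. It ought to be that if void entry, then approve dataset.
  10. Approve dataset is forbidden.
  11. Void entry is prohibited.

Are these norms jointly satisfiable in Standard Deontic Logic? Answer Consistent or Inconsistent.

Premise 9 is O(void_entry → approve_dataset), but O(void_entry) is not derivable from the premises, so it does not yield O(approve_dataset).
So O(approve_dataset) is not derivable, and the apparent clash with O(¬approve_dataset) does not arise.
A world satisfying every obligation exists (e.g. approve_dataset=false, grant_access=true, purge_cache=false, register_memo=true, renew_badge=true, revoke_record=false, run_backup=false, stow_gear=false, void_entry=false, withhold_credential=false); no atom is both obligatory and forbidden, so the set is consistent.

Consistent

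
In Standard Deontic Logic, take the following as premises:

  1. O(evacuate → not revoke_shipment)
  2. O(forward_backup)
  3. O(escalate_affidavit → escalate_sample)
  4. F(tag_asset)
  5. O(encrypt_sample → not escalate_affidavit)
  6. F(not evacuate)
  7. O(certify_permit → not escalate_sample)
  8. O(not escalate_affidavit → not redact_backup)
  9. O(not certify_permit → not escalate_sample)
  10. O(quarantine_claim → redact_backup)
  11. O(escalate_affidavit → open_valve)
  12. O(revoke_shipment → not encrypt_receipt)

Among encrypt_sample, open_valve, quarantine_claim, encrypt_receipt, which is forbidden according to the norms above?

Premises 9 and 7 cover both cases: O(not certify_permit → not escalate_sample) and O(certify_permit → not escalate_sample). Since not certify_permit ∨ certify_permit is a tautology, O(not escalate_sample) follows.
Premise 3, O(escalate_affidavit → escalate_sample), contraposes to O(not escalate_sample → not escalate_affidavit); with O(not escalate_sample) we get O(not escalate_affidavit).
From O(not escalate_affidavit) and premise 8, O(not escalate_affidavit → not redact_backup), we obtain O(not redact_backup).
Premise 10 is O(quarantine_claim → redact_backup); contrapositively O(not redact_backup → not quarantine_claim). Since O(not redact_backup) holds, K gives O(not quarantine_claim).
So O(not quarantine_claim) holds, i.e. quarantine_claim is forbidden. None of the other listed options is forbidden under the premises.

quarantine_claim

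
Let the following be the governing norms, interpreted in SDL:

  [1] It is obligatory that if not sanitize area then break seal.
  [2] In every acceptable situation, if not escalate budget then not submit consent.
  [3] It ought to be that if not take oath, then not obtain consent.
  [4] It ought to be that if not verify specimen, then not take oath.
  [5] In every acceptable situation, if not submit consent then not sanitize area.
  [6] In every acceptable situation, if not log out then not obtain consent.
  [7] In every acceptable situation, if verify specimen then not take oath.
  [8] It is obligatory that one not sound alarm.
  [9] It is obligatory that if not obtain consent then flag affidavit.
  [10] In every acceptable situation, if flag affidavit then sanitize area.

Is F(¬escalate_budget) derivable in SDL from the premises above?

Yes

Premises 7 and 4 cover both cases: O(verify_specimen → ¬take_oath) and O(¬verify_specimen → ¬take_oath). Since verify_specimen ∨ ¬verify_specimen is a tautology, O(¬take_oath) follows.
From O(¬take_oath) and premise 3, O(¬take_oath → ¬obtain_consent), we obtain O(¬obtain_consent).
Premise 9 is O(¬obtain_consent → flag_affidavit); since O(¬obtain_consent), deontic closure gives O(flag_affidavit).
Premise 10 is O(flag_affidavit → sanitize_area); since O(flag_affidavit), deontic closure gives O(sanitize_area).
Premise 5 is O(¬submit_consent → ¬sanitize_area); contrapositively O(sanitize_area → submit_consent). Since O(sanitize_area) holds, K gives O(submit_consent).
Premise 2 is O(¬escalate_budget → ¬submit_consent); contrapositively O(submit_consent → escalate_budget). Since O(submit_consent) holds, K gives O(escalate_budget).
Premises 1, 6, 8 do not contribute to this derivation.
So O(escalate_budget) holds, i.e. F(¬escalate_budget). The claim follows.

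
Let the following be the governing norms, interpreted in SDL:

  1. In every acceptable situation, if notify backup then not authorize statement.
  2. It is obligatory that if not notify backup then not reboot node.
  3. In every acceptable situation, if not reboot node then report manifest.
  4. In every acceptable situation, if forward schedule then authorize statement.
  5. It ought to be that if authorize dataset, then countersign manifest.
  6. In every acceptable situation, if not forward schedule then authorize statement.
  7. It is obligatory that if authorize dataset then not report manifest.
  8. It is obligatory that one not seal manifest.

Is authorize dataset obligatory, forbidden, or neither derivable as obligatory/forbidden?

By case analysis on forward_schedule: premise 4 gives O(forward_schedule → authorize_statement) and premise 6 gives O(¬forward_schedule → authorize_statement), so O(authorize_statement) either way.
Premise 1 is O(notify_backup → ¬authorize_statement); contrapositively O(authorize_statement → ¬notify_backup). Since O(authorize_statement) holds, K gives O(¬notify_backup).
Applying K to premise 2 (O(¬notify_backup → ¬reboot_node)) and O(¬notify_backup) yields O(¬reboot_node).
From O(¬reboot_node) and premise 3, O(¬reboot_node → report_manifest), we obtain O(report_manifest).
Premise 7 is O(authorize_dataset → ¬report_manifest); contrapositively O(report_manifest → ¬authorize_dataset). Since O(report_manifest) holds, K gives O(¬authorize_dataset).
Premises 5, 8 do not contribute to this derivation.
Thus O(¬authorize_dataset), which is F(authorize_dataset): authorize_dataset is forbidden.

Forbidden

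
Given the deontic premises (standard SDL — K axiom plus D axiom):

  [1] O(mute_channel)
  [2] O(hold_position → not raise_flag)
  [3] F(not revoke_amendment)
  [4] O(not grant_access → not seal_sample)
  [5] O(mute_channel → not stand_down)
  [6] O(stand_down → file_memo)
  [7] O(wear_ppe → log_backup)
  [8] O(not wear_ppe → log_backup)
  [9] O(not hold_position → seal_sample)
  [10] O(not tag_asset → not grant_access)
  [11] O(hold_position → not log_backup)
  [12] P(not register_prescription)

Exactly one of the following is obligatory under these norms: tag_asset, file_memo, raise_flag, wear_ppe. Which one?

Premises 7 and 8 cover both cases: O(wear_ppe → log_backup) and O(not wear_ppe → log_backup). Since wear_ppe ∨ not wear_ppe is a tautology, O(log_backup) follows.
Premise 11 is O(hold_position → not log_backup); contrapositively O(log_backup → not hold_position). Since O(log_backup) holds, K gives O(not hold_position).
With premise 9, O(not hold_position → seal_sample), the K-axiom yields O(seal_sample).
The contrapositive of premise 4 (O(not grant_access → not seal_sample)) is O(seal_sample → grant_access), and O(seal_sample) is already established, so O(grant_access).
Premise 10, O(not tag_asset → not grant_access), contraposes to O(grant_access → tag_asset); with O(grant_access) we get O(tag_asset).
So O(tag_asset) holds — tag_asset is obligatory. None of the other listed options is made obligatory by any chain of premises.

tag_asset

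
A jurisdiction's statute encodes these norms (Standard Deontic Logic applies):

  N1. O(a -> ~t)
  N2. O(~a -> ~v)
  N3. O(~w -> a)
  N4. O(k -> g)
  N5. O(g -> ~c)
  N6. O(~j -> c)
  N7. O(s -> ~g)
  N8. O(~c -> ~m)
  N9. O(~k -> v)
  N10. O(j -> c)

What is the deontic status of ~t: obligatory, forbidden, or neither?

Premises 6 and 10 are O(~j -> c) and O(j -> c); every ideal world satisfies ~j or j, so in either case c holds — hence O(c).
The contrapositive of premise 5 (O(g -> ~c)) is O(c -> ~g), and O(c) is already established, so O(~g).
The contrapositive of premise 4 (O(k -> g)) is O(~g -> ~k), and O(~g) is already established, so O(~k).
Applying K to premise 9 (O(~k -> v)) and O(~k) yields O(v).
The contrapositive of premise 2 (O(~a -> ~v)) is O(v -> a), and O(v) is already established, so O(a).
Premise 1 is O(a -> ~t); since O(a), deontic closure gives O(~t).
Premises 3, 7, 8 do not contribute to this derivation.
Hence ~t is obligatory.

Obligatory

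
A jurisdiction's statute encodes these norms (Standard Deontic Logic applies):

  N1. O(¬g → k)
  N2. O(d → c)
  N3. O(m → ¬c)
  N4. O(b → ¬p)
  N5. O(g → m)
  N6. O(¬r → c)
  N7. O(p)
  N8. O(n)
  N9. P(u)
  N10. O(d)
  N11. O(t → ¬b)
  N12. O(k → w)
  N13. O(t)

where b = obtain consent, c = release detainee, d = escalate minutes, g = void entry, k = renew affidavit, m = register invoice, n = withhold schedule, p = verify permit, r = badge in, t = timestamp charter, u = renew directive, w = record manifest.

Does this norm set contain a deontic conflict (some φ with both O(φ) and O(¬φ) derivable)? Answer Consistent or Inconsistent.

Premise 4 is O(b → ¬p), but O(b) is not derivable from the premises, so it does not yield O(¬p).
So O(¬p) is not derivable, and the apparent clash with O(p) does not arise.
A world satisfying every obligation exists (e.g. b=false, c=true, d=true, g=false, k=true, m=false, n=true, p=true, r=false, t=true, u=false, w=true); no atom is both obligatory and forbidden, so the set is consistent.

Consistent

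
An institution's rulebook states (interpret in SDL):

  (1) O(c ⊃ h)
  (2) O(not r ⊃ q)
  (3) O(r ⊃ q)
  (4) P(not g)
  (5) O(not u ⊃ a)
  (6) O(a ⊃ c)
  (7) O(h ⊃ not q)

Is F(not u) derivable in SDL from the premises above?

Yes

Premises 3 and 2 cover both cases: O(r ⊃ q) and O(not r ⊃ q). Since r ∨ not r is a tautology, O(q) follows.
The contrapositive of premise 7 (O(h ⊃ not q)) is O(q ⊃ not h), and O(q) is already established, so O(not h).
Premise 1 is O(c ⊃ h); contrapositively O(not h ⊃ not c). Since O(not h) holds, K gives O(not c).
Premise 6 is O(a ⊃ c); contrapositively O(not c ⊃ not a). Since O(not c) holds, K gives O(not a).
The contrapositive of premise 5 (O(not u ⊃ a)) is O(not a ⊃ u), and O(not a) is already established, so O(u).
Premise 4 does not contribute to this derivation.
So O(u) holds, i.e. F(not u). The claim follows.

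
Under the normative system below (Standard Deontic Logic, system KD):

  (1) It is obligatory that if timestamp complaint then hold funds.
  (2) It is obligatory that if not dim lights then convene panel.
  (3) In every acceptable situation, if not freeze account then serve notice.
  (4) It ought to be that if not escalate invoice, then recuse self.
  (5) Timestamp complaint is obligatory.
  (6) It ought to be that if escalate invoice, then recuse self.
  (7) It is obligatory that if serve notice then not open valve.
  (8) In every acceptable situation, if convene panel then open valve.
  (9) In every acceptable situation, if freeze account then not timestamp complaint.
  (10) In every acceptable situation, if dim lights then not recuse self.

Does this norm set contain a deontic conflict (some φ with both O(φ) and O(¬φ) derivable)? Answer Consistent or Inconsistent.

Inconsistent

Premises 4 and 6 are O(¬escalate_invoice → recuse_self) and O(escalate_invoice → recuse_self); every ideal world satisfies ¬escalate_invoice or escalate_invoice, so in either case recuse_self holds — hence O(recuse_self).
Premise 10 is O(dim_lights → ¬recuse_self); contrapositively O(recuse_self → ¬dim_lights). Since O(recuse_self) holds, K gives O(¬dim_lights).
With premise 2, O(¬dim_lights → convene_panel), the K-axiom yields O(convene_panel).
With premise 8, O(convene_panel → open_valve), the K-axiom yields O(open_valve).
Premise 7 is O(serve_notice → ¬open_valve); contrapositively O(open_valve → ¬serve_notice). Since O(open_valve) holds, K gives O(¬serve_notice).
Premise 3, O(¬freeze_account → serve_notice), contraposes to O(¬serve_notice → freeze_account); with O(¬serve_notice) we get O(freeze_account).
Premise 9 is O(freeze_account → ¬timestamp_complaint); since O(freeze_account), deontic closure gives O(¬timestamp_complaint).
But premise 5 directly asserts O(timestamp_complaint).
We now have both O(¬timestamp_complaint) and O(timestamp_complaint) — timestamp_complaint is simultaneously obligatory and forbidden, violating the D-axiom.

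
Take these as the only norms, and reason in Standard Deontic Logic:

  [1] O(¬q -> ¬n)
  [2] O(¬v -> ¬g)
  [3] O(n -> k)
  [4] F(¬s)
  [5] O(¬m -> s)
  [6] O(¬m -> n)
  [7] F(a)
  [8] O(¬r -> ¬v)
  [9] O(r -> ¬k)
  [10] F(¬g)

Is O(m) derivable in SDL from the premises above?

Yes

F(¬g) at premise 10 means O(g).
Premise 2 is O(¬v -> ¬g); contrapositively O(g -> v). Since O(g) holds, K gives O(v).
Premise 8 is O(¬r -> ¬v); contrapositively O(v -> r). Since O(v) holds, K gives O(r).
From O(r) and premise 9, O(r -> ¬k), we obtain O(¬k).
The contrapositive of premise 3 (O(n -> k)) is O(¬k -> ¬n), and O(¬k) is already established, so O(¬n).
Premise 6 is O(¬m -> n); contrapositively O(¬n -> m). Since O(¬n) holds, K gives O(m).
Premises 1, 4, 5, 7 do not contribute to this derivation.
So O(m) follows.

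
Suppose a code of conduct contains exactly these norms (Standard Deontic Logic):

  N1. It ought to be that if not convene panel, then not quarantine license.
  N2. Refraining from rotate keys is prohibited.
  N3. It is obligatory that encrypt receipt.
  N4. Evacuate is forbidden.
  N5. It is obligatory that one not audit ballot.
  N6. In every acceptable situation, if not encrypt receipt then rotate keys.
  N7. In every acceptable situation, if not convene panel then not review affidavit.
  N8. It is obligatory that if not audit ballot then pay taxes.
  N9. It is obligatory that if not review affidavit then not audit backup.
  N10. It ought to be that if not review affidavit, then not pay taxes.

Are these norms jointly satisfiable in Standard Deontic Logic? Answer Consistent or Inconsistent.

Consistent

Premise 6 is O(¬encrypt_receipt → rotate_keys); even if O(rotate_keys) held, inferring O(¬encrypt_receipt) would be affirming the consequent — invalid.
So O(¬encrypt_receipt) is not derivable, and the apparent clash with O(encrypt_receipt) does not arise.
A world satisfying every obligation exists (e.g. audit_backup=false, audit_ballot=false, convene_panel=true, encrypt_receipt=true, evacuate=false, pay_taxes=true, quarantine_license=false, review_affidavit=true, rotate_keys=true); no atom is both obligatory and forbidden, so the set is consistent.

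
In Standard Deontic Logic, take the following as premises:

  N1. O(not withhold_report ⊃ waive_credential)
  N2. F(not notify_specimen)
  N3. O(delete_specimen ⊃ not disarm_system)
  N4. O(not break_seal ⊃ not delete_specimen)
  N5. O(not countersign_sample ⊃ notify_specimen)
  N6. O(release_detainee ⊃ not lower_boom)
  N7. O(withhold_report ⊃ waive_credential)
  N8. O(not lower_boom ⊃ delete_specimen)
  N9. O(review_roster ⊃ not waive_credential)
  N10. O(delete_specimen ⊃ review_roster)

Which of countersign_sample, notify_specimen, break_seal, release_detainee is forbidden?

By case analysis on withhold_report: premise 7 gives O(withhold_report ⊃ waive_credential) and premise 1 gives O(not withhold_report ⊃ waive_credential), so O(waive_credential) either way.
Premise 9 is O(review_roster ⊃ not waive_credential); contrapositively O(waive_credential ⊃ not review_roster). Since O(waive_credential) holds, K gives O(not review_roster).
Premise 10, O(delete_specimen ⊃ review_roster), contraposes to O(not review_roster ⊃ not delete_specimen); with O(not review_roster) we get O(not delete_specimen).
Premise 8 is O(not lower_boom ⊃ delete_specimen); contrapositively O(not delete_specimen ⊃ lower_boom). Since O(not delete_specimen) holds, K gives O(lower_boom).
Premise 6 is O(release_detainee ⊃ not lower_boom); contrapositively O(lower_boom ⊃ not release_detainee). Since O(lower_boom) holds, K gives O(not release_detainee).
So O(not release_detainee) holds, i.e. release_detainee is forbidden. None of the other listed options is forbidden under the premises.

release_detainee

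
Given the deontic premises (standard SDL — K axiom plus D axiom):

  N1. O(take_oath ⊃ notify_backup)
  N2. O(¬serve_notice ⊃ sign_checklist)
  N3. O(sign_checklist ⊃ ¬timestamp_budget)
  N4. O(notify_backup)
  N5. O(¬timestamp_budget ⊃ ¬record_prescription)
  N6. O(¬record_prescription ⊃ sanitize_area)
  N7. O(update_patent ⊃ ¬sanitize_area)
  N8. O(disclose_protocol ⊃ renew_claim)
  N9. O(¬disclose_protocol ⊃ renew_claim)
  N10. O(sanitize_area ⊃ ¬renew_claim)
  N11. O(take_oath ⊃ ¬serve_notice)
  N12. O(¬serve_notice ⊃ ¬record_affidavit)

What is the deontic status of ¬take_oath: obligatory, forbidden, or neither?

Obligatory

By case analysis on ¬disclose_protocol: premise 9 gives O(¬disclose_protocol ⊃ renew_claim) and premise 8 gives O(disclose_protocol ⊃ renew_claim), so O(renew_claim) either way.
Premise 10 is O(sanitize_area ⊃ ¬renew_claim); contrapositively O(renew_claim ⊃ ¬sanitize_area). Since O(renew_claim) holds, K gives O(¬sanitize_area).
Premise 6 is O(¬record_prescription ⊃ sanitize_area); contrapositively O(¬sanitize_area ⊃ record_prescription). Since O(¬sanitize_area) holds, K gives O(record_prescription).
Premise 5 is O(¬timestamp_budget ⊃ ¬record_prescription); contrapositively O(record_prescription ⊃ timestamp_budget). Since O(record_prescription) holds, K gives O(timestamp_budget).
Premise 3, O(sign_checklist ⊃ ¬timestamp_budget), contraposes to O(timestamp_budget ⊃ ¬sign_checklist); with O(timestamp_budget) we get O(¬sign_checklist).
Premise 2 is O(¬serve_notice ⊃ sign_checklist); contrapositively O(¬sign_checklist ⊃ serve_notice). Since O(¬sign_checklist) holds, K gives O(serve_notice).
Premise 11, O(take_oath ⊃ ¬serve_notice), contraposes to O(serve_notice ⊃ ¬take_oath); with O(serve_notice) we get O(¬take_oath).
Premises 1, 4, 7, 12 do not contribute to this derivation.
Hence ¬take_oath is obligatory.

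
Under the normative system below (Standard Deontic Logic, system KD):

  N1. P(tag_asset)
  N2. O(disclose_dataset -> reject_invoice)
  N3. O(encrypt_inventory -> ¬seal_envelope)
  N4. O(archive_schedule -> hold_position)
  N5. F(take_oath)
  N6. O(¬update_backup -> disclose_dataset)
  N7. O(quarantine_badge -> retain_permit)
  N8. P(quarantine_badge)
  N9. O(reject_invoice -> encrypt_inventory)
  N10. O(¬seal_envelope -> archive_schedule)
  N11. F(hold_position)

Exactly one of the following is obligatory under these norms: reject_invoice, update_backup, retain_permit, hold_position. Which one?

update_backup

Premise 11, F(hold_position), is equivalent to O(¬hold_position).
The contrapositive of premise 4 (O(archive_schedule -> hold_position)) is O(¬hold_position -> ¬archive_schedule), and O(¬hold_position) is already established, so O(¬archive_schedule).
Premise 10 is O(¬seal_envelope -> archive_schedule); contrapositively O(¬archive_schedule -> seal_envelope). Since O(¬archive_schedule) holds, K gives O(seal_envelope).
Premise 3, O(encrypt_inventory -> ¬seal_envelope), contraposes to O(seal_envelope -> ¬encrypt_inventory); with O(seal_envelope) we get O(¬encrypt_inventory).
The contrapositive of premise 9 (O(reject_invoice -> encrypt_inventory)) is O(¬encrypt_inventory -> ¬reject_invoice), and O(¬encrypt_inventory) is already established, so O(¬reject_invoice).
The contrapositive of premise 2 (O(disclose_dataset -> reject_invoice)) is O(¬reject_invoice -> ¬disclose_dataset), and O(¬reject_invoice) is already established, so O(¬disclose_dataset).
Premise 6 is O(¬update_backup -> disclose_dataset); contrapositively O(¬disclose_dataset -> update_backup). Since O(¬disclose_dataset) holds, K gives O(update_backup).
So O(update_backup) holds — update_backup is obligatory. None of the other listed options is made obligatory by any chain of premises.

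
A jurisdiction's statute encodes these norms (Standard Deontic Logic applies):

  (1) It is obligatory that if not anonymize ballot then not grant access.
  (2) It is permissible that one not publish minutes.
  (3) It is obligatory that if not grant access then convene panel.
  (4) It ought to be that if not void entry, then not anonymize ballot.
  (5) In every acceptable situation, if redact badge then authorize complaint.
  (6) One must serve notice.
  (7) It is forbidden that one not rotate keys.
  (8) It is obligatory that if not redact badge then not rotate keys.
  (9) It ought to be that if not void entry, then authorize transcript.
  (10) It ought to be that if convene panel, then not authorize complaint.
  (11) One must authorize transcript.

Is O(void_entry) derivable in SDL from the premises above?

Yes

F(¬rotate_keys) at premise 7 means O(rotate_keys).
The contrapositive of premise 8 (O(¬redact_badge → ¬rotate_keys)) is O(rotate_keys → redact_badge), and O(rotate_keys) is already established, so O(redact_badge).
Applying K to premise 5 (O(redact_badge → authorize_complaint)) and O(redact_badge) yields O(authorize_complaint).
Premise 10 is O(convene_panel → ¬authorize_complaint); contrapositively O(authorize_complaint → ¬convene_panel). Since O(authorize_complaint) holds, K gives O(¬convene_panel).
Premise 3, O(¬grant_access → convene_panel), contraposes to O(¬convene_panel → grant_access); with O(¬convene_panel) we get O(grant_access).
Premise 1 is O(¬anonymize_ballot → ¬grant_access); contrapositively O(grant_access → anonymize_ballot). Since O(grant_access) holds, K gives O(anonymize_ballot).
Premise 4, O(¬void_entry → ¬anonymize_ballot), contraposes to O(anonymize_ballot → void_entry); with O(anonymize_ballot) we get O(void_entry).
Premises 2, 6, 9, 11 do not contribute to this derivation.
So O(void_entry) follows.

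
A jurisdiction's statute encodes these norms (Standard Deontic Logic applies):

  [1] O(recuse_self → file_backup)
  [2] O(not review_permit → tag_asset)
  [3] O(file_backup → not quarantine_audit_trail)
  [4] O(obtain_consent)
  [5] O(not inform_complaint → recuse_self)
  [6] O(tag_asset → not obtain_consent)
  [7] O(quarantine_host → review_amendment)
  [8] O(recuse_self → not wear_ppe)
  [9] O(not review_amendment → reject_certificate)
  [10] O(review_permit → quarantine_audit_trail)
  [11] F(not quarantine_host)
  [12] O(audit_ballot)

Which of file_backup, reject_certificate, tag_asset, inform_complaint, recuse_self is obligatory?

Premise 4 states O(obtain_consent) outright.
The contrapositive of premise 6 (O(tag_asset → not obtain_consent)) is O(obtain_consent → not tag_asset), and O(obtain_consent) is already established, so O(not tag_asset).
Premise 2, O(not review_permit → tag_asset), contraposes to O(not tag_asset → review_permit); with O(not tag_asset) we get O(review_permit).
Applying K to premise 10 (O(review_permit → quarantine_audit_trail)) and O(review_permit) yields O(quarantine_audit_trail).
Premise 3 is O(file_backup → not quarantine_audit_trail); contrapositively O(quarantine_audit_trail → not file_backup). Since O(quarantine_audit_trail) holds, K gives O(not file_backup).
The contrapositive of premise 1 (O(recuse_self → file_backup)) is O(not file_backup → not recuse_self), and O(not file_backup) is already established, so O(not recuse_self).
Premise 5, O(not inform_complaint → recuse_self), contraposes to O(not recuse_self → inform_complaint); with O(not recuse_self) we get O(inform_complaint).
So O(inform_complaint) holds — inform_complaint is obligatory. None of the other listed options is made obligatory by any chain of premises.

inform_complaint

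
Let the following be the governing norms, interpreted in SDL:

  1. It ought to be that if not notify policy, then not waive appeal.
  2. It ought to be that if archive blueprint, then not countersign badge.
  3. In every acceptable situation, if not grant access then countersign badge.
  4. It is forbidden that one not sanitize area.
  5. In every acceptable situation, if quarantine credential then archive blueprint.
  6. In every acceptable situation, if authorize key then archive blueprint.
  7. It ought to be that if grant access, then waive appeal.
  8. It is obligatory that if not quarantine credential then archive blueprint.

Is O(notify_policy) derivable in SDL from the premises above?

Yes

By case analysis on ¬quarantine_credential: premise 8 gives O(¬quarantine_credential → archive_blueprint) and premise 5 gives O(quarantine_credential → archive_blueprint), so O(archive_blueprint) either way.
From O(archive_blueprint) and premise 2, O(archive_blueprint → ¬countersign_badge), we obtain O(¬countersign_badge).
The contrapositive of premise 3 (O(¬grant_access → countersign_badge)) is O(¬countersign_badge → grant_access), and O(¬countersign_badge) is already established, so O(grant_access).
From O(grant_access) and premise 7, O(grant_access → waive_appeal), we obtain O(waive_appeal).
Premise 1 is O(¬notify_policy → ¬waive_appeal); contrapositively O(waive_appeal → notify_policy). Since O(waive_appeal) holds, K gives O(notify_policy).
Premises 4, 6 do not contribute to this derivation.
So O(notify_policy) follows.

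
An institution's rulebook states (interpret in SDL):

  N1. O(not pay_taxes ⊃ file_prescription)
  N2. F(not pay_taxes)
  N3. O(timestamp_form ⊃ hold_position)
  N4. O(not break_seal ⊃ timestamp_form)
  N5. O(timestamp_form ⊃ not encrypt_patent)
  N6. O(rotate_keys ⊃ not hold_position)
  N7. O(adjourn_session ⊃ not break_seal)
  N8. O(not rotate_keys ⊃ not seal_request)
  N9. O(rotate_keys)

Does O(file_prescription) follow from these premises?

No

Premise 1 is O(not pay_taxes ⊃ file_prescription), but O(not pay_taxes) is not derivable from the premises, so it does not yield O(file_prescription).
No other premise forces O(file_prescription). An ideal world satisfying every premise can still have file_prescription false, so O(file_prescription) is not derivable.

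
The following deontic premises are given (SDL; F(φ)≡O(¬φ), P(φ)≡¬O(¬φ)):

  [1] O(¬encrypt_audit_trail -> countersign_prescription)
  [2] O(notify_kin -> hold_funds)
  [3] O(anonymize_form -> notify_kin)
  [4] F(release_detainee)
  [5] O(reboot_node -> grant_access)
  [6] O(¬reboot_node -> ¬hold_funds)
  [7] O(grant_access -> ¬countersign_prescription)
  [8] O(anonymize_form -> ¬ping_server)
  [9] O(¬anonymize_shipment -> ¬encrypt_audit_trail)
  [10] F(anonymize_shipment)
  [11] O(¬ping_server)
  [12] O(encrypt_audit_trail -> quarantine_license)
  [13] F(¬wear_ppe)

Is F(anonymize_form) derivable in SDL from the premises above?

Premise 10 is F(anonymize_shipment), i.e. O(¬anonymize_shipment).
Premise 9 is O(¬anonymize_shipment -> ¬encrypt_audit_trail); since O(¬anonymize_shipment), deontic closure gives O(¬encrypt_audit_trail).
From O(¬encrypt_audit_trail) and premise 1, O(¬encrypt_audit_trail -> countersign_prescription), we obtain O(countersign_prescription).
The contrapositive of premise 7 (O(grant_access -> ¬countersign_prescription)) is O(countersign_prescription -> ¬grant_access), and O(countersign_prescription) is already established, so O(¬grant_access).
Premise 5 is O(reboot_node -> grant_access); contrapositively O(¬grant_access -> ¬reboot_node). Since O(¬grant_access) holds, K gives O(¬reboot_node).
With premise 6, O(¬reboot_node -> ¬hold_funds), the K-axiom yields O(¬hold_funds).
The contrapositive of premise 2 (O(notify_kin -> hold_funds)) is O(¬hold_funds -> ¬notify_kin), and O(¬hold_funds) is already established, so O(¬notify_kin).
Premise 3 is O(anonymize_form -> notify_kin); contrapositively O(¬notify_kin -> ¬anonymize_form). Since O(¬notify_kin) holds, K gives O(¬anonymize_form).
Premises 4, 8, 11, 12, 13 do not contribute to this derivation.
So O(¬anonymize_form) holds, i.e. F(anonymize_form). The claim follows.

Yes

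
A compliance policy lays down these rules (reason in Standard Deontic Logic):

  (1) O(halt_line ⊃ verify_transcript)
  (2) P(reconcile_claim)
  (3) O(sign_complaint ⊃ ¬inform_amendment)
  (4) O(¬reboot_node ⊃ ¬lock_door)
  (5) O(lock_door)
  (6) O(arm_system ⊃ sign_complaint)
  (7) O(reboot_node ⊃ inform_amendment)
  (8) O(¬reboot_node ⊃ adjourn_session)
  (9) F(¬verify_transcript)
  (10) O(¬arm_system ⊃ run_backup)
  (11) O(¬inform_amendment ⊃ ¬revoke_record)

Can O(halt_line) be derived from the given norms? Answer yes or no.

Premise 1 is O(halt_line ⊃ verify_transcript); even if O(verify_transcript) held, inferring O(halt_line) would be affirming the consequent — invalid.
No other premise forces O(halt_line). An ideal world satisfying every premise can still have halt_line false, so O(halt_line) is not derivable.

No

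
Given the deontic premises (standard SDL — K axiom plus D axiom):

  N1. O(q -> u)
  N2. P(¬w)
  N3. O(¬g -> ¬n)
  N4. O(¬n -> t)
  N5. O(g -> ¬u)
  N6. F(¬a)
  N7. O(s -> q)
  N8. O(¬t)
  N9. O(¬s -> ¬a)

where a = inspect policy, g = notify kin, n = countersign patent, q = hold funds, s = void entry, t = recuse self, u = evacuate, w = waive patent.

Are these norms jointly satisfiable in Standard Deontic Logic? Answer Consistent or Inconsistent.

Inconsistent

Premise 8 states O(¬t) outright.
Premise 4, O(¬n -> t), contraposes to O(¬t -> n); with O(¬t) we get O(n).
Premise 3, O(¬g -> ¬n), contraposes to O(n -> g); with O(n) we get O(g).
Premise 5 is O(g -> ¬u); since O(g), deontic closure gives O(¬u).
The contrapositive of premise 1 (O(q -> u)) is O(¬u -> ¬q), and O(¬u) is already established, so O(¬q).
The contrapositive of premise 7 (O(s -> q)) is O(¬q -> ¬s), and O(¬q) is already established, so O(¬s).
Premise 9 is O(¬s -> ¬a); since O(¬s), deontic closure gives O(¬a).
Yet premise 6 is F(¬a), i.e. O(a).
We now have both O(¬a) and O(a) — a is simultaneously obligatory and forbidden, violating the D-axiom.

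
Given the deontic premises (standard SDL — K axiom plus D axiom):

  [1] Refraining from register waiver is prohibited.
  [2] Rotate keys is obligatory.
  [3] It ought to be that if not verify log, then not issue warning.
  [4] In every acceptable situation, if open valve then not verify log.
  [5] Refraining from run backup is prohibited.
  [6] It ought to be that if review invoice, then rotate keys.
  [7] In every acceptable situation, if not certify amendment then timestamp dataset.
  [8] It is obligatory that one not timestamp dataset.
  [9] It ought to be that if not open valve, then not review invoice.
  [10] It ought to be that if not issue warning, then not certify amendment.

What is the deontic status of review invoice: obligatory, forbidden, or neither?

Premise 8 states O(¬timestamp_dataset) outright.
Premise 7 is O(¬certify_amendment → timestamp_dataset); contrapositively O(¬timestamp_dataset → certify_amendment). Since O(¬timestamp_dataset) holds, K gives O(certify_amendment).
Premise 10 is O(¬issue_warning → ¬certify_amendment); contrapositively O(certify_amendment → issue_warning). Since O(certify_amendment) holds, K gives O(issue_warning).
The contrapositive of premise 3 (O(¬verify_log → ¬issue_warning)) is O(issue_warning → verify_log), and O(issue_warning) is already established, so O(verify_log).
Premise 4 is O(open_valve → ¬verify_log); contrapositively O(verify_log → ¬open_valve). Since O(verify_log) holds, K gives O(¬open_valve).
Premise 9 is O(¬open_valve → ¬review_invoice); since O(¬open_valve), deontic closure gives O(¬review_invoice).
Premises 1, 2, 5, 6 do not contribute to this derivation.
Thus O(¬review_invoice), which is F(review_invoice): review_invoice is forbidden.

Forbidden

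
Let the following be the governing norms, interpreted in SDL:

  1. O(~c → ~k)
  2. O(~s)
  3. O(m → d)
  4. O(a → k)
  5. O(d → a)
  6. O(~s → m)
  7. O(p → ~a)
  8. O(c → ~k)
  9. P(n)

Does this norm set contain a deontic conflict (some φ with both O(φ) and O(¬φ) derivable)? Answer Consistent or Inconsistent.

Inconsistent

Premises 8 and 1 cover both cases: O(c → ~k) and O(~c → ~k). Since c ∨ ~c is a tautology, O(~k) follows.
The contrapositive of premise 4 (O(a → k)) is O(~k → ~a), and O(~k) is already established, so O(~a).
Premise 5, O(d → a), contraposes to O(~a → ~d); with O(~a) we get O(~d).
The contrapositive of premise 3 (O(m → d)) is O(~d → ~m), and O(~d) is already established, so O(~m).
Premise 6 is O(~s → m); contrapositively O(~m → s). Since O(~m) holds, K gives O(s).
Yet premise 2 states O(~s).
We now have both O(s) and O(~s) — s is simultaneously obligatory and forbidden, violating the D-axiom.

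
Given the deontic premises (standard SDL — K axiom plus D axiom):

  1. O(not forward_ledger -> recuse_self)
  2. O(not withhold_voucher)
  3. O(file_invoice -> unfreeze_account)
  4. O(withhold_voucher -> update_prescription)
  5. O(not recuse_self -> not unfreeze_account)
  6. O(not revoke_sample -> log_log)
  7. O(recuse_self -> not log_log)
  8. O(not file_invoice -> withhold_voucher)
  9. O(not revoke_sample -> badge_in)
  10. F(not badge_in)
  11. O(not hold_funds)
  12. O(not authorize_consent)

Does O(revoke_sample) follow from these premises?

Yes

From premise 2 we have O(not withhold_voucher).
The contrapositive of premise 8 (O(not file_invoice -> withhold_voucher)) is O(not withhold_voucher -> file_invoice), and O(not withhold_voucher) is already established, so O(file_invoice).
Applying K to premise 3 (O(file_invoice -> unfreeze_account)) and O(file_invoice) yields O(unfreeze_account).
The contrapositive of premise 5 (O(not recuse_self -> not unfreeze_account)) is O(unfreeze_account -> recuse_self), and O(unfreeze_account) is already established, so O(recuse_self).
From O(recuse_self) and premise 7, O(recuse_self -> not log_log), we obtain O(not log_log).
Premise 6 is O(not revoke_sample -> log_log); contrapositively O(not log_log -> revoke_sample). Since O(not log_log) holds, K gives O(revoke_sample).
Premises 1, 4, 9, 10, 11, 12 do not contribute to this derivation.
So O(revoke_sample) follows.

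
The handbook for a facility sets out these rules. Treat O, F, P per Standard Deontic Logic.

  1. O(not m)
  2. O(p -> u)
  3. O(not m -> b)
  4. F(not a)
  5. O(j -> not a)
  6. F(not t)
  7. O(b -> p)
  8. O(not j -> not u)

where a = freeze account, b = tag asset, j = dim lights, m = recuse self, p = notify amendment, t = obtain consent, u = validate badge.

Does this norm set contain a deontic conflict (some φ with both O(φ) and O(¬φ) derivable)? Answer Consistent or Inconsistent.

Inconsistent

F(not a) at premise 4 means O(a).
Premise 5 is O(j -> not a); contrapositively O(a -> not j). Since O(a) holds, K gives O(not j).
Premise 8 is O(not j -> not u); since O(not j), deontic closure gives O(not u).
The contrapositive of premise 2 (O(p -> u)) is O(not u -> not p), and O(not u) is already established, so O(not p).
Premise 7, O(b -> p), contraposes to O(not p -> not b); with O(not p) we get O(not b).
Premise 3, O(not m -> b), contraposes to O(not b -> m); with O(not b) we get O(m).
Yet premise 1 states O(not m).
We now have both O(m) and O(not m) — m is simultaneously obligatory and forbidden, violating the D-axiom.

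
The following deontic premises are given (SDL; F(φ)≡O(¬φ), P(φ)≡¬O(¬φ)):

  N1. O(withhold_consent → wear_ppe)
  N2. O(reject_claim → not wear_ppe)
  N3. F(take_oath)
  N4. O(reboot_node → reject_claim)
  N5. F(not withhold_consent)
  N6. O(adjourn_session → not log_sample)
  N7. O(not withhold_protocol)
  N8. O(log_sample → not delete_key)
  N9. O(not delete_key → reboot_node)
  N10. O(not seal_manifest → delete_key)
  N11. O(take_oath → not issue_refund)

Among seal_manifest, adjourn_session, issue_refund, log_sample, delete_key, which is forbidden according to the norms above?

Premise 5, F(not withhold_consent), is equivalent to O(withhold_consent).
With premise 1, O(withhold_consent → wear_ppe), the K-axiom yields O(wear_ppe).
The contrapositive of premise 2 (O(reject_claim → not wear_ppe)) is O(wear_ppe → not reject_claim), and O(wear_ppe) is already established, so O(not reject_claim).
Premise 4, O(reboot_node → reject_claim), contraposes to O(not reject_claim → not reboot_node); with O(not reject_claim) we get O(not reboot_node).
Premise 9 is O(not delete_key → reboot_node); contrapositively O(not reboot_node → delete_key). Since O(not reboot_node) holds, K gives O(delete_key).
Premise 8 is O(log_sample → not delete_key); contrapositively O(delete_key → not log_sample). Since O(delete_key) holds, K gives O(not log_sample).
So O(not log_sample) holds, i.e. log_sample is forbidden. None of the other listed options is forbidden under the premises.

log_sample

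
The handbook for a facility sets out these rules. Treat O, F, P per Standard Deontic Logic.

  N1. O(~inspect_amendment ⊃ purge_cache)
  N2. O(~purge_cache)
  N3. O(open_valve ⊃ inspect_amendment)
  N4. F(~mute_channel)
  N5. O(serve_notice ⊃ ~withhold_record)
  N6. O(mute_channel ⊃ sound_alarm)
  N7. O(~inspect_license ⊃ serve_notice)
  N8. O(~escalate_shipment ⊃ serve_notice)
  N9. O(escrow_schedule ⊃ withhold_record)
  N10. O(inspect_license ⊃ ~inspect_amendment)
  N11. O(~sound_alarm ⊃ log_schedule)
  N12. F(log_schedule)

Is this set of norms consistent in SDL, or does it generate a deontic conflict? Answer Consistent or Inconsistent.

Consistent

Premise 11 is O(~sound_alarm ⊃ log_schedule), but O(~sound_alarm) is not derivable from the premises, so it does not yield O(log_schedule).
So O(log_schedule) is not derivable, and the apparent clash with O(~log_schedule) does not arise.
A world satisfying every obligation exists (e.g. escalate_shipment=false, escrow_schedule=false, inspect_amendment=true, inspect_license=false, log_schedule=false, mute_channel=true, open_valve=false, purge_cache=false, serve_notice=true, sound_alarm=true, withhold_record=false); no atom is both obligatory and forbidden, so the set is consistent.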